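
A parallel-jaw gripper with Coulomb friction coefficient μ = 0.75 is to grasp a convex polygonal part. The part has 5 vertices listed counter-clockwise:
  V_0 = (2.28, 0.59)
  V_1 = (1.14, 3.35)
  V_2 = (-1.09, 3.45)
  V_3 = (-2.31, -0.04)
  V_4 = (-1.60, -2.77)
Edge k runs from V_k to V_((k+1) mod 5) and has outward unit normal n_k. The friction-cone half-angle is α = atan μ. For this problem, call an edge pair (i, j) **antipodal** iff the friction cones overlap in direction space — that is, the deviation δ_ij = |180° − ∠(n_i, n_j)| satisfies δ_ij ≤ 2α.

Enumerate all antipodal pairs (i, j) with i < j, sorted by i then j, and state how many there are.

α = atan 0.75 = 36.87°;  2α = 73.74°
n_0 = (+0.9243, +0.3818)
n_1 = (+0.0448, +0.9990)
n_2 = (-0.9440, +0.3300)
n_3 = (-0.9678, -0.2517)
n_4 = (+0.6546, -0.7559)
  (0,1): δ = 115.01°  ·
  (0,2): δ = 41.71°  ✓
  (0,3): δ = 7.86°  ✓
  (0,4): δ = 108.45°  ·
  (1,2): δ = 106.70°  ·
  (1,3): δ = 72.85°  ✓
  (1,4): δ = 43.46°  ✓
  (2,3): δ = 146.15°  ·
  (2,4): δ = 29.84°  ✓
  (3,4): δ = 63.69°  ✓
antipodal pairs: 6

count = 6; pairs: (0,2), (0,3), (1,3), (1,4), (2,4), (3,4)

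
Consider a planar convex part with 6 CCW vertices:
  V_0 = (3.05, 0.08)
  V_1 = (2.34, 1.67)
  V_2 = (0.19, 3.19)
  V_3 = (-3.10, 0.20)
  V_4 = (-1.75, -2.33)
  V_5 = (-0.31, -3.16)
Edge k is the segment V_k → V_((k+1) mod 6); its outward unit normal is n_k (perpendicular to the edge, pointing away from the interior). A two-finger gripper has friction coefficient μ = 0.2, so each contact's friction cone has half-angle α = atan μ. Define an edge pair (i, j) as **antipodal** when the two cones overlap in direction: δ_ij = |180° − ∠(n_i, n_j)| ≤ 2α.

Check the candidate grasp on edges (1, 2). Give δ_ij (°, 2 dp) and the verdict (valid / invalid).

δ = 102.48°, invalid

α = atan 0.2 = 11.31°;  2α = 22.62°
edge 1: e_1 = (-2.15, +1.52);  n_1 = (+0.5773, +0.8165)
edge 2: e_2 = (-3.29, -2.99);  n_2 = (-0.6726, +0.7400)
∠(n_1, n_2) = 77.52°
δ = |180° − 77.52°| = 102.48°
102.48° > 2α = 22.62°  →  invalid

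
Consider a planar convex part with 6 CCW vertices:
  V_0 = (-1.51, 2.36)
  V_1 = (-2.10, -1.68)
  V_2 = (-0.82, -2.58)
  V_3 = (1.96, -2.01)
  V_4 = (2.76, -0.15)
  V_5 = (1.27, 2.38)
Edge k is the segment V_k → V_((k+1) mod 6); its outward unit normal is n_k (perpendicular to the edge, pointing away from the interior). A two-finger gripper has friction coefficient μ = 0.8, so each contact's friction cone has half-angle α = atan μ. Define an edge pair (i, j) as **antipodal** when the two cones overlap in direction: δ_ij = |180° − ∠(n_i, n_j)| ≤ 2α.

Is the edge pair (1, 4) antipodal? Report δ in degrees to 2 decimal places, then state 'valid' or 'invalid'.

α = atan 0.8 = 38.66°;  2α = 77.32°
edge 1: e_1 = (+1.28, -0.90);  n_1 = (-0.5752, -0.8180)
edge 4: e_4 = (-1.49, +2.53);  n_4 = (+0.8617, +0.5075)
∠(n_1, n_4) = 155.61°
δ = |180° − 155.61°| = 24.39°
24.39° ≤ 2α = 77.32°  →  valid

δ = 24.39°, valid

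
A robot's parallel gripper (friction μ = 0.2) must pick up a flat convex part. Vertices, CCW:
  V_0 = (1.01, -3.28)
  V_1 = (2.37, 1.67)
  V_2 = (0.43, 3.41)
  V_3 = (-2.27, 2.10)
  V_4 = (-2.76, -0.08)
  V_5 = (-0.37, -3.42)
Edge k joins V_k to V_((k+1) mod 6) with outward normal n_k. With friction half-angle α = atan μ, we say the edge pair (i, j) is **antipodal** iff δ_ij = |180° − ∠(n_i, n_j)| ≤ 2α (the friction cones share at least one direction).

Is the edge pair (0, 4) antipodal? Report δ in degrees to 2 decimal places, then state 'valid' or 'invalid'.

δ = 50.95°, invalid

α = atan 0.2 = 11.31°;  2α = 22.62°
edge 0: e_0 = (+1.36, +4.95);  n_0 = (+0.9643, -0.2649)
edge 4: e_4 = (+2.39, -3.34);  n_4 = (-0.8132, -0.5819)
∠(n_0, n_4) = 129.05°
δ = |180° − 129.05°| = 50.95°
50.95° > 2α = 22.62°  →  invalid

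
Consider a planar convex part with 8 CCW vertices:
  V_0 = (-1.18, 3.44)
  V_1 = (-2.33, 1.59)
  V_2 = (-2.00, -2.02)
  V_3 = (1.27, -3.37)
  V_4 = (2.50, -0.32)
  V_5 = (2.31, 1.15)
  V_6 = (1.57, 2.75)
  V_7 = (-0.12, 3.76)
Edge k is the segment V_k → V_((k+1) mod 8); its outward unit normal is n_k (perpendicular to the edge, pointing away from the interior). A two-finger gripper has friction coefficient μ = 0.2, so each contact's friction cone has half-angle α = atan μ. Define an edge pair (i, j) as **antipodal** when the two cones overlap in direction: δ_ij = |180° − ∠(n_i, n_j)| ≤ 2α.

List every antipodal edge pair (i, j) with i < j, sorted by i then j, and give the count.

count = 4; pairs: (0,3), (1,4), (1,5), (2,6)

α = atan 0.2 = 11.31°;  2α = 22.62°
n_0 = (-0.8493, +0.5279)
n_1 = (-0.9958, -0.0910)
n_2 = (-0.3816, -0.9243)
n_3 = (+0.9274, -0.3740)
n_4 = (+0.9918, +0.1282)
n_5 = (+0.9076, +0.4198)
n_6 = (+0.5130, +0.8584)
n_7 = (-0.2890, +0.9573)
  (0,1): δ = 142.91°  ·
  (0,2): δ = 80.57°  ·
  (0,3): δ = 9.90°  ✓
  (0,4): δ = 39.23°  ·
  (0,5): δ = 56.69°  ·
  (0,6): δ = 91.00°  ·
  (0,7): δ = 138.66°  ·
  (1,2): δ = 117.66°  ·
  (1,3): δ = 27.19°  ·
  (1,4): δ = 2.14°  ✓
  (1,5): δ = 19.60°  ✓
  (1,6): δ = 53.91°  ·
  (1,7): δ = 101.58°  ·
  (2,3): δ = 89.53°  ·
  (2,4): δ = 60.20°  ·
  (2,5): δ = 42.75°  ·
  (2,6): δ = 8.43°  ✓
  (2,7): δ = 39.23°  ·
  (3,4): δ = 150.67°  ·
  (3,5): δ = 133.22°  ·
  (3,6): δ = 98.90°  ·
  (3,7): δ = 51.24°  ·
  (4,5): δ = 162.54°  ·
  (4,6): δ = 128.23°  ·
  (4,7): δ = 80.57°  ·
  (5,6): δ = 145.68°  ·
  (5,7): δ = 98.02°  ·
  (6,7): δ = 132.34°  ·
antipodal pairs: 4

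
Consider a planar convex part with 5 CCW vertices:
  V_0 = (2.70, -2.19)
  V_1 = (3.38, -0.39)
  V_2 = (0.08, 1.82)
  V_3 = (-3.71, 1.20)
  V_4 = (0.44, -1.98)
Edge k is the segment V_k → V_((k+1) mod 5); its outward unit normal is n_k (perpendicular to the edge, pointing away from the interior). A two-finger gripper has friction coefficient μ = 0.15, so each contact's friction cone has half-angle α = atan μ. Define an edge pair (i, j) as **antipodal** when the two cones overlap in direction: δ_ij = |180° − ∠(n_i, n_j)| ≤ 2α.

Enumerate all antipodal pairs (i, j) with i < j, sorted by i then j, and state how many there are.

count = 2; pairs: (1,3), (2,4)

α = atan 0.15 = 8.53°;  2α = 17.06°
n_0 = (+0.9355, -0.3534)
n_1 = (+0.5564, +0.8309)
n_2 = (-0.1614, +0.9869)
n_3 = (-0.6082, -0.7938)
n_4 = (-0.0925, -0.9957)
  (0,1): δ = 103.11°  ·
  (0,2): δ = 60.01°  ·
  (0,3): δ = 73.23°  ·
  (0,4): δ = 105.39°  ·
  (1,2): δ = 136.90°  ·
  (1,3): δ = 3.65°  ✓
  (1,4): δ = 28.50°  ·
  (2,3): δ = 46.75°  ·
  (2,4): δ = 14.60°  ✓
  (3,4): δ = 147.85°  ·
antipodal pairs: 2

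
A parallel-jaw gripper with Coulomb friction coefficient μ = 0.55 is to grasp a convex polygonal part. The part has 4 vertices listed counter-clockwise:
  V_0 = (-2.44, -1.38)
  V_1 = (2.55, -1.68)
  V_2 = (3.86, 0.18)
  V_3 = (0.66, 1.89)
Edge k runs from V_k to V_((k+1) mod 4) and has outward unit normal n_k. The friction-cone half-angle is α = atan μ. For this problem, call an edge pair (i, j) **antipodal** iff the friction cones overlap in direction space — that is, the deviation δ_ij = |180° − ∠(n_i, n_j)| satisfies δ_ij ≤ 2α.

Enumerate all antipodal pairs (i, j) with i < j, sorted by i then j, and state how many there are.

count = 3; pairs: (0,2), (0,3), (1,3)

α = atan 0.55 = 28.81°;  2α = 57.62°
n_0 = (-0.0600, -0.9982)
n_1 = (+0.8176, -0.5758)
n_2 = (+0.4713, +0.8820)
n_3 = (-0.7257, +0.6880)
  (0,1): δ = 121.72°  ·
  (0,2): δ = 24.68°  ✓
  (0,3): δ = 49.97°  ✓
  (1,2): δ = 82.96°  ·
  (1,3): δ = 8.31°  ✓
  (2,3): δ = 105.35°  ·
antipodal pairs: 3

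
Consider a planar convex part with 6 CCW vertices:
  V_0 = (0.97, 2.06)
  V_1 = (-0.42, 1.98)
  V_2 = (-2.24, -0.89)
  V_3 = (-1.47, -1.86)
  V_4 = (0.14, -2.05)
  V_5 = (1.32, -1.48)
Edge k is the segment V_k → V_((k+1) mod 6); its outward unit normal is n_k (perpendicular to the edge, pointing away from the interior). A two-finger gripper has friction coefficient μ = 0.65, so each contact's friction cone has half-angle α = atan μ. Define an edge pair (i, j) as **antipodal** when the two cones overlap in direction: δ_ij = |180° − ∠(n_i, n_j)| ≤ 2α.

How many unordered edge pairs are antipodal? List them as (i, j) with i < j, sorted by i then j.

count = 7; pairs: (0,2), (0,3), (0,4), (1,3), (1,4), (1,5), (2,5)

α = atan 0.65 = 33.02°;  2α = 66.05°
n_0 = (-0.0575, +0.9983)
n_1 = (-0.8445, +0.5355)
n_2 = (-0.7832, -0.6217)
n_3 = (-0.1172, -0.9931)
n_4 = (+0.4350, -0.9004)
n_5 = (+0.9951, +0.0984)
  (0,1): δ = 125.67°  ·
  (0,2): δ = 54.85°  ✓
  (0,3): δ = 10.02°  ✓
  (0,4): δ = 22.49°  ✓
  (0,5): δ = 92.35°  ·
  (1,2): δ = 109.18°  ·
  (1,3): δ = 64.35°  ✓
  (1,4): δ = 31.84°  ✓
  (1,5): δ = 38.03°  ✓
  (2,3): δ = 135.17°  ·
  (2,4): δ = 102.66°  ·
  (2,5): δ = 32.80°  ✓
  (3,4): δ = 147.49°  ·
  (3,5): δ = 77.62°  ·
  (4,5): δ = 110.14°  ·
antipodal pairs: 7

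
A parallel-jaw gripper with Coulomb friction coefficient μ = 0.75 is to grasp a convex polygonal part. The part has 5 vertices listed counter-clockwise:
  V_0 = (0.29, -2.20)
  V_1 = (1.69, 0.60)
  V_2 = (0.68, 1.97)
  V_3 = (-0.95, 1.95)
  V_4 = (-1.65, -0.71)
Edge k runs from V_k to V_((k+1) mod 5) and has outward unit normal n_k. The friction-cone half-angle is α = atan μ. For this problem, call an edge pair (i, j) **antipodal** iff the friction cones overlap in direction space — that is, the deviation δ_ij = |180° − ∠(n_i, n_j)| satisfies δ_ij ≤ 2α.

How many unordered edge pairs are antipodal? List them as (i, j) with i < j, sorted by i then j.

α = atan 0.75 = 36.87°;  2α = 73.74°
n_0 = (+0.8944, -0.4472)
n_1 = (+0.8049, +0.5934)
n_2 = (-0.0123, +0.9999)
n_3 = (-0.9671, +0.2545)
n_4 = (-0.6091, -0.7931)
  (0,1): δ = 117.04°  ·
  (0,2): δ = 62.73°  ✓
  (0,3): δ = 11.82°  ✓
  (0,4): δ = 79.04°  ·
  (1,2): δ = 125.70°  ·
  (1,3): δ = 51.14°  ✓
  (1,4): δ = 16.08°  ✓
  (2,3): δ = 105.45°  ·
  (2,4): δ = 38.23°  ✓
  (3,4): δ = 112.78°  ·
antipodal pairs: 5

count = 5; pairs: (0,2), (0,3), (1,3), (1,4), (2,4)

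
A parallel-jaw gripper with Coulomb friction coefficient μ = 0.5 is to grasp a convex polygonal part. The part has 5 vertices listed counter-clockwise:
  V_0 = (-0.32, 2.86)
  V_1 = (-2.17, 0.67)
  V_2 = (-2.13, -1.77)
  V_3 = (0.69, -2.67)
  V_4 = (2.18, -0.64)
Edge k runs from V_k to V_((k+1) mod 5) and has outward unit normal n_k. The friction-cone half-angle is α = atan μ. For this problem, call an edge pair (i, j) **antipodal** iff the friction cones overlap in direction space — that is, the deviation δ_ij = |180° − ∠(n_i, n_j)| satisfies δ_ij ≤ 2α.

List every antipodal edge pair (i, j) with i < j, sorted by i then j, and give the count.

α = atan 0.5 = 26.57°;  2α = 53.13°
n_0 = (-0.7639, +0.6453)
n_1 = (-0.9999, -0.0164)
n_2 = (-0.3040, -0.9527)
n_3 = (+0.8062, -0.5917)
n_4 = (+0.8137, +0.5812)
  (0,1): δ = 138.87°  ·
  (0,2): δ = 67.51°  ·
  (0,3): δ = 3.91°  ✓
  (0,4): δ = 75.73°  ·
  (1,2): δ = 108.64°  ·
  (1,3): δ = 37.22°  ✓
  (1,4): δ = 34.60°  ✓
  (2,3): δ = 108.58°  ·
  (2,4): δ = 36.76°  ✓
  (3,4): δ = 108.18°  ·
antipodal pairs: 4

count = 4; pairs: (0,3), (1,3), (1,4), (2,4)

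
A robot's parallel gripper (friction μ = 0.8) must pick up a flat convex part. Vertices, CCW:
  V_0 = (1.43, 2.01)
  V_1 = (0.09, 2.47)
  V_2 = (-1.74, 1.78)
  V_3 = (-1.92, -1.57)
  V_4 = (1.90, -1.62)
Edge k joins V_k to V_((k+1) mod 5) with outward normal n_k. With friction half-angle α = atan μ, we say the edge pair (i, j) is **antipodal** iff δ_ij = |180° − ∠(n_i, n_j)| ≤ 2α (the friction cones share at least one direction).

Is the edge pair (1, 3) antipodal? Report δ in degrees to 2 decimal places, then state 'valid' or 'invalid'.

δ = 21.41°, valid

α = atan 0.8 = 38.66°;  2α = 77.32°
edge 1: e_1 = (-1.83, -0.69);  n_1 = (-0.3528, +0.9357)
edge 3: e_3 = (+3.82, -0.05);  n_3 = (-0.0131, -0.9999)
∠(n_1, n_3) = 158.59°
δ = |180° − 158.59°| = 21.41°
21.41° ≤ 2α = 77.32°  →  valid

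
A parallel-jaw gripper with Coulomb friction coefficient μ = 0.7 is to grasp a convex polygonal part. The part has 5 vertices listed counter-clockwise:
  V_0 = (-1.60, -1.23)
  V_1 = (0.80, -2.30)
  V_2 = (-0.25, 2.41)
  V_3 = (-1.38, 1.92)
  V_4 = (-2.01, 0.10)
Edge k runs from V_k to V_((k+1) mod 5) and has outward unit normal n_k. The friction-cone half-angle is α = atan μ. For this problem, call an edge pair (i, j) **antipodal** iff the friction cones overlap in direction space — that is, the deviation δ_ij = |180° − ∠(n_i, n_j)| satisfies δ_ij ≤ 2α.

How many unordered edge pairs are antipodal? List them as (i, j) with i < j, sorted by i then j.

count = 4; pairs: (0,1), (0,2), (1,3), (1,4)

α = atan 0.7 = 34.99°;  2α = 69.98°
n_0 = (-0.4072, -0.9133)
n_1 = (+0.9760, +0.2176)
n_2 = (-0.3978, +0.9175)
n_3 = (-0.9450, +0.3271)
n_4 = (-0.9556, -0.2946)
  (0,1): δ = 53.40°  ✓
  (0,2): δ = 47.47°  ✓
  (0,3): δ = 94.94°  ·
  (0,4): δ = 131.16°  ·
  (1,2): δ = 79.12°  ·
  (1,3): δ = 31.66°  ✓
  (1,4): δ = 4.57°  ✓
  (2,3): δ = 132.54°  ·
  (2,4): δ = 96.31°  ·
  (3,4): δ = 143.77°  ·
antipodal pairs: 4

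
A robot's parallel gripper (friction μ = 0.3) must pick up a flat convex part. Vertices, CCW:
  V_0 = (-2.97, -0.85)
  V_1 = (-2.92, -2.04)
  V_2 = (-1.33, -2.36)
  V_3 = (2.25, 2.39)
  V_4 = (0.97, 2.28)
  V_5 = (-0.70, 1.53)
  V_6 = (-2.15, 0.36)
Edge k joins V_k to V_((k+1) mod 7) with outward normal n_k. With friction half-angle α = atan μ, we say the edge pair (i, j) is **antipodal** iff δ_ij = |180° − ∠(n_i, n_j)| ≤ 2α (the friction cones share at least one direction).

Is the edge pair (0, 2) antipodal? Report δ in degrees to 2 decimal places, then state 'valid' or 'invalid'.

α = atan 0.3 = 16.70°;  2α = 33.40°
edge 0: e_0 = (+0.05, -1.19);  n_0 = (-0.9991, -0.0420)
edge 2: e_2 = (+3.58, +4.75);  n_2 = (+0.7986, -0.6019)
∠(n_0, n_2) = 140.59°
δ = |180° − 140.59°| = 39.41°
39.41° > 2α = 33.40°  →  invalid

δ = 39.41°, invalid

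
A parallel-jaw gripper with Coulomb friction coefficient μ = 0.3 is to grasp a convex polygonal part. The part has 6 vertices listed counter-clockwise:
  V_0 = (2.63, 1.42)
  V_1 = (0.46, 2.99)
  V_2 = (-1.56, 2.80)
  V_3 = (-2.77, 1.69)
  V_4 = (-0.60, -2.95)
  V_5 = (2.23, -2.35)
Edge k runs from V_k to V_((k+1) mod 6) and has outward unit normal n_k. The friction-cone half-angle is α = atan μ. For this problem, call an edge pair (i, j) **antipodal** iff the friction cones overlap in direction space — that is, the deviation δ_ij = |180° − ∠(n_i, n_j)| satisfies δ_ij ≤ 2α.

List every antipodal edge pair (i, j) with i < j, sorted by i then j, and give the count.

count = 4; pairs: (0,3), (1,4), (2,4), (3,5)

α = atan 0.3 = 16.70°;  2α = 33.40°
n_0 = (+0.5862, +0.8102)
n_1 = (-0.0936, +0.9956)
n_2 = (-0.6760, +0.7369)
n_3 = (-0.9058, -0.4236)
n_4 = (+0.2074, -0.9783)
n_5 = (+0.9944, -0.1055)
  (0,1): δ = 138.74°  ·
  (0,2): δ = 101.58°  ·
  (0,3): δ = 29.05°  ✓
  (0,4): δ = 47.86°  ·
  (0,5): δ = 119.83°  ·
  (1,2): δ = 142.84°  ·
  (1,3): δ = 70.31°  ·
  (1,4): δ = 6.60°  ✓
  (1,5): δ = 78.57°  ·
  (2,3): δ = 107.47°  ·
  (2,4): δ = 30.56°  ✓
  (2,5): δ = 41.41°  ·
  (3,4): δ = 103.09°  ·
  (3,5): δ = 31.12°  ✓
  (4,5): δ = 108.03°  ·
antipodal pairs: 4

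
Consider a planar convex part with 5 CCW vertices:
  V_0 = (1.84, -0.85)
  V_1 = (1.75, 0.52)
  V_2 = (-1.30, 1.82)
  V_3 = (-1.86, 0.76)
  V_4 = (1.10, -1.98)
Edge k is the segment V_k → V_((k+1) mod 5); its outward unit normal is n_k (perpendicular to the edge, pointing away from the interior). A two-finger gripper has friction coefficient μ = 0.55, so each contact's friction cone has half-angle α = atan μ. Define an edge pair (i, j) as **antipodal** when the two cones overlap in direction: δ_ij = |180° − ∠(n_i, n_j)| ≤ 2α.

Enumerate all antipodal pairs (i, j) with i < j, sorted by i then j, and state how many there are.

count = 4; pairs: (0,2), (0,3), (1,3), (2,4)

α = atan 0.55 = 28.81°;  2α = 57.62°
n_0 = (+0.9978, +0.0656)
n_1 = (+0.3921, +0.9199)
n_2 = (-0.8842, +0.4671)
n_3 = (-0.6793, -0.7339)
n_4 = (+0.8366, -0.5478)
  (0,1): δ = 116.84°  ·
  (0,2): δ = 31.61°  ✓
  (0,3): δ = 43.45°  ✓
  (0,4): δ = 143.02°  ·
  (1,2): δ = 94.76°  ·
  (1,3): δ = 19.70°  ✓
  (1,4): δ = 79.87°  ·
  (2,3): δ = 104.94°  ·
  (2,4): δ = 5.37°  ✓
  (3,4): δ = 80.43°  ·
antipodal pairs: 4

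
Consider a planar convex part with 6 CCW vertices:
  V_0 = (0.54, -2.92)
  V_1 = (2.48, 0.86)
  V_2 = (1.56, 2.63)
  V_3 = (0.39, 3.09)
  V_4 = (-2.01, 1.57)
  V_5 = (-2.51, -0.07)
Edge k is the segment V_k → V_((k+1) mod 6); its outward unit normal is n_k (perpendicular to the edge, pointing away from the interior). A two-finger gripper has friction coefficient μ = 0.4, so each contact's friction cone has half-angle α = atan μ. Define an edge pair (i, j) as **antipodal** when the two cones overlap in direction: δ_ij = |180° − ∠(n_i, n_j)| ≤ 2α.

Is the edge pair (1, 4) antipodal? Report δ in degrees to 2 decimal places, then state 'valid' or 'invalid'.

α = atan 0.4 = 21.80°;  2α = 43.60°
edge 1: e_1 = (-0.92, +1.77);  n_1 = (+0.8873, +0.4612)
edge 4: e_4 = (-0.50, -1.64);  n_4 = (-0.9565, +0.2916)
∠(n_1, n_4) = 135.58°
δ = |180° − 135.58°| = 44.42°
44.42° > 2α = 43.60°  →  invalid

δ = 44.42°, invalid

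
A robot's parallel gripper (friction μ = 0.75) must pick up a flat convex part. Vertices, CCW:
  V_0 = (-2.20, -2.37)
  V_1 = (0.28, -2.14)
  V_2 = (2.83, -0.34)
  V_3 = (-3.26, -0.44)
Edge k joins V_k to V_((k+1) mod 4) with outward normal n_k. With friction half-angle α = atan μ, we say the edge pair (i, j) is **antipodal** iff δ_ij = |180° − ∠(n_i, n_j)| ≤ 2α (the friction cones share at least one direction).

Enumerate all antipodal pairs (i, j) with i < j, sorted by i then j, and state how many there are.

count = 3; pairs: (0,2), (1,2), (2,3)

α = atan 0.75 = 36.87°;  2α = 73.74°
n_0 = (+0.0923, -0.9957)
n_1 = (+0.5767, -0.8170)
n_2 = (-0.0164, +0.9999)
n_3 = (-0.8765, -0.4814)
  (0,1): δ = 150.08°  ·
  (0,2): δ = 4.36°  ✓
  (0,3): δ = 113.48°  ·
  (1,2): δ = 34.28°  ✓
  (1,3): δ = 83.56°  ·
  (2,3): δ = 62.16°  ✓
antipodal pairs: 3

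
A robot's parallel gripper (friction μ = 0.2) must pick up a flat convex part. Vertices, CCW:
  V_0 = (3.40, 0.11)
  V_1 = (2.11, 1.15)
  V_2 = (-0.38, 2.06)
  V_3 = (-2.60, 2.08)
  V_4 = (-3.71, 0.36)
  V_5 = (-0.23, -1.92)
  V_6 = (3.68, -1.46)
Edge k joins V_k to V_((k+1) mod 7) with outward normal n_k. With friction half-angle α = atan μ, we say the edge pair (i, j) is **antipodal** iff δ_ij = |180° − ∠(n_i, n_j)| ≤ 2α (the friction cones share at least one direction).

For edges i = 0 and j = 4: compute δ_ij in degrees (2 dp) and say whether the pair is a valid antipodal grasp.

δ = 5.64°, valid

α = atan 0.2 = 11.31°;  2α = 22.62°
edge 0: e_0 = (-1.29, +1.04);  n_0 = (+0.6276, +0.7785)
edge 4: e_4 = (+3.48, -2.28);  n_4 = (-0.5480, -0.8365)
∠(n_0, n_4) = 174.36°
δ = |180° − 174.36°| = 5.64°
5.64° ≤ 2α = 22.62°  →  valid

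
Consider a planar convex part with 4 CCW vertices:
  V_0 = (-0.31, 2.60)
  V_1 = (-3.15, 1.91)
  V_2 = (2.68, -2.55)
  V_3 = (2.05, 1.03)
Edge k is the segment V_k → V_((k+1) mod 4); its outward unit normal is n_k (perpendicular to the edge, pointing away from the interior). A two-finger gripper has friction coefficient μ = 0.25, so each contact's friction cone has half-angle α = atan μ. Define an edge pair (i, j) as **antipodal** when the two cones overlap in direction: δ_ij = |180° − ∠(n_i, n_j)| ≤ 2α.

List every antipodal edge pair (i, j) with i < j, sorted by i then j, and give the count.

count = 1; pairs: (1,3)

α = atan 0.25 = 14.04°;  2α = 28.07°
n_0 = (-0.2361, +0.9717)
n_1 = (-0.6076, -0.7942)
n_2 = (+0.9849, +0.1733)
n_3 = (+0.5539, +0.8326)
  (0,1): δ = 51.07°  ·
  (0,2): δ = 86.32°  ·
  (0,3): δ = 132.71°  ·
  (1,2): δ = 42.60°  ·
  (1,3): δ = 3.78°  ✓
  (2,3): δ = 133.61°  ·
antipodal pairs: 1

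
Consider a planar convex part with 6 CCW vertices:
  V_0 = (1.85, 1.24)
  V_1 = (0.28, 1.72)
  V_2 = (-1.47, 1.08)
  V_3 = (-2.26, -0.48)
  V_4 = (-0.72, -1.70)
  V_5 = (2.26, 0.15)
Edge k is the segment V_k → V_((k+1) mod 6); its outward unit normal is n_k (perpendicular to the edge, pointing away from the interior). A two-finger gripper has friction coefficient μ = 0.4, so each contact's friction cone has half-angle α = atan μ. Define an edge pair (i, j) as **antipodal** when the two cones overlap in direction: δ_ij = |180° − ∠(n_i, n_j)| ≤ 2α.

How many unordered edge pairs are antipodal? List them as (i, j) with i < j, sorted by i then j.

α = atan 0.4 = 21.80°;  2α = 43.60°
n_0 = (+0.2924, +0.9563)
n_1 = (-0.3435, +0.9392)
n_2 = (-0.8921, +0.4518)
n_3 = (-0.6210, -0.7838)
n_4 = (+0.5274, -0.8496)
n_5 = (+0.9360, +0.3521)
  (0,1): δ = 142.91°  ·
  (0,2): δ = 99.86°  ·
  (0,3): δ = 21.39°  ✓
  (0,4): δ = 48.83°  ·
  (0,5): δ = 127.61°  ·
  (1,2): δ = 136.95°  ·
  (1,3): δ = 58.47°  ·
  (1,4): δ = 11.74°  ✓
  (1,5): δ = 90.53°  ·
  (2,3): δ = 101.53°  ·
  (2,4): δ = 31.31°  ✓
  (2,5): δ = 47.47°  ·
  (3,4): δ = 109.78°  ·
  (3,5): δ = 31.00°  ✓
  (4,5): δ = 101.22°  ·
antipodal pairs: 4

count = 4; pairs: (0,3), (1,4), (2,4), (3,5)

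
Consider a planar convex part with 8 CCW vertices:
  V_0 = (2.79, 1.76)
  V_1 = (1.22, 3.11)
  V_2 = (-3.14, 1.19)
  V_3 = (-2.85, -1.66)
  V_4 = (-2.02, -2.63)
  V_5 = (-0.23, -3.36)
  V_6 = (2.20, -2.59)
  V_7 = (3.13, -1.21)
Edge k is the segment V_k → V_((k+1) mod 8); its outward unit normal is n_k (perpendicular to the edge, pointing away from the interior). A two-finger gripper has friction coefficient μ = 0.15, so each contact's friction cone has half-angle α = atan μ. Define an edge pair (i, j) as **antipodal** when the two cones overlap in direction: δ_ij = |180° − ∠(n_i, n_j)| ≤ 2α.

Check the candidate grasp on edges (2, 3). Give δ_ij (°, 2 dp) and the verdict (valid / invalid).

α = atan 0.15 = 8.53°;  2α = 17.06°
edge 2: e_2 = (+0.29, -2.85);  n_2 = (-0.9949, -0.1012)
edge 3: e_3 = (+0.83, -0.97);  n_3 = (-0.7598, -0.6501)
∠(n_2, n_3) = 34.74°
δ = |180° − 34.74°| = 145.26°
145.26° > 2α = 17.06°  →  invalid

δ = 145.26°, invalid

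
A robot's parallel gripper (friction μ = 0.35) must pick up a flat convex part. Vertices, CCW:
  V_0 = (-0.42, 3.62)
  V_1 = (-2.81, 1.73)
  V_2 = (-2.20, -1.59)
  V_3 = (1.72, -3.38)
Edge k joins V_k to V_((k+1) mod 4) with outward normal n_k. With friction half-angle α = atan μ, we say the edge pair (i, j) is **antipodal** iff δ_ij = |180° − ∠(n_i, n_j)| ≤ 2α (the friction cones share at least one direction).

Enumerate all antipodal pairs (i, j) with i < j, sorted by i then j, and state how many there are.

α = atan 0.35 = 19.29°;  2α = 38.58°
n_0 = (-0.6203, +0.7844)
n_1 = (-0.9835, -0.1807)
n_2 = (-0.4154, -0.9096)
n_3 = (+0.9563, +0.2924)
  (0,1): δ = 117.93°  ·
  (0,2): δ = 62.88°  ·
  (0,3): δ = 68.66°  ·
  (1,2): δ = 124.95°  ·
  (1,3): δ = 6.59°  ✓
  (2,3): δ = 48.46°  ·
antipodal pairs: 1

count = 1; pairs: (1,3)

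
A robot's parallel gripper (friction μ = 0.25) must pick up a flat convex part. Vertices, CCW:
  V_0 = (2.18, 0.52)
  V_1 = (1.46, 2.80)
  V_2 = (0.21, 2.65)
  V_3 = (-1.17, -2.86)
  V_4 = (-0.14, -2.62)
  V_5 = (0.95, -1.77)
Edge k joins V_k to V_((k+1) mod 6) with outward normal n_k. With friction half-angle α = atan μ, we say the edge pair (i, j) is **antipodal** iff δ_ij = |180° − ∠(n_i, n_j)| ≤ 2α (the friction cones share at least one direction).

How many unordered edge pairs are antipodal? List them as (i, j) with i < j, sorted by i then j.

α = atan 0.25 = 14.04°;  2α = 28.07°
n_0 = (+0.9536, +0.3011)
n_1 = (-0.1191, +0.9929)
n_2 = (-0.9700, +0.2429)
n_3 = (+0.2269, -0.9739)
n_4 = (+0.6149, -0.7886)
n_5 = (+0.8810, -0.4732)
  (0,1): δ = 100.68°  ·
  (0,2): δ = 31.59°  ·
  (0,3): δ = 85.59°  ·
  (0,4): δ = 110.42°  ·
  (0,5): δ = 134.23°  ·
  (1,2): δ = 110.90°  ·
  (1,3): δ = 6.27°  ✓
  (1,4): δ = 31.10°  ·
  (1,5): δ = 54.92°  ·
  (2,3): δ = 62.82°  ·
  (2,4): δ = 37.99°  ·
  (2,5): δ = 14.18°  ✓
  (3,4): δ = 155.17°  ·
  (3,5): δ = 131.36°  ·
  (4,5): δ = 156.19°  ·
antipodal pairs: 2

count = 2; pairs: (1,3), (2,5)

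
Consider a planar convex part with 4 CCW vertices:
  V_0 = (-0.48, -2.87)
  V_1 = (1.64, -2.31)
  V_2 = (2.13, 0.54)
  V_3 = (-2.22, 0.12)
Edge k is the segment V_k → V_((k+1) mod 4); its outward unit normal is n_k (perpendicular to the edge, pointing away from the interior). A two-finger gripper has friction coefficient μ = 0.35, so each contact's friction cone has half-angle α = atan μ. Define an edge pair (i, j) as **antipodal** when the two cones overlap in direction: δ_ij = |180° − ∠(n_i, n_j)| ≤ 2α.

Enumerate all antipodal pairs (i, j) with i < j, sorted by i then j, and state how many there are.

α = atan 0.35 = 19.29°;  2α = 38.58°
n_0 = (+0.2554, -0.9668)
n_1 = (+0.9855, -0.1694)
n_2 = (-0.0961, +0.9954)
n_3 = (-0.8643, -0.5030)
  (0,1): δ = 114.55°  ·
  (0,2): δ = 9.28°  ✓
  (0,3): δ = 105.40°  ·
  (1,2): δ = 74.73°  ·
  (1,3): δ = 39.95°  ·
  (2,3): δ = 65.32°  ·
antipodal pairs: 1

count = 1; pairs: (0,2)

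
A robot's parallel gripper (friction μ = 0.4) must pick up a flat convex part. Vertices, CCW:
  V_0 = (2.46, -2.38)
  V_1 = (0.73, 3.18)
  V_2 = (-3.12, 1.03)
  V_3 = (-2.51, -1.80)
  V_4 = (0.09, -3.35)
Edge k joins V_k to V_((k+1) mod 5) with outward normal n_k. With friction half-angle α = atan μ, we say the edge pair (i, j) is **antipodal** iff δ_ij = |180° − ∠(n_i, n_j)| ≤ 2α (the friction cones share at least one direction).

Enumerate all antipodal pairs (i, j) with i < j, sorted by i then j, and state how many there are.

count = 3; pairs: (0,2), (0,3), (1,4)

α = atan 0.4 = 21.80°;  2α = 43.60°
n_0 = (+0.9548, +0.2971)
n_1 = (-0.4876, +0.8731)
n_2 = (-0.9775, -0.2107)
n_3 = (-0.5121, -0.8589)
n_4 = (+0.3788, -0.9255)
  (0,1): δ = 78.10°  ·
  (0,2): δ = 5.12°  ✓
  (0,3): δ = 41.91°  ✓
  (0,4): δ = 94.97°  ·
  (1,2): δ = 107.02°  ·
  (1,3): δ = 59.98°  ·
  (1,4): δ = 6.92°  ✓
  (2,3): δ = 132.97°  ·
  (2,4): δ = 79.91°  ·
  (3,4): δ = 126.94°  ·
antipodal pairs: 3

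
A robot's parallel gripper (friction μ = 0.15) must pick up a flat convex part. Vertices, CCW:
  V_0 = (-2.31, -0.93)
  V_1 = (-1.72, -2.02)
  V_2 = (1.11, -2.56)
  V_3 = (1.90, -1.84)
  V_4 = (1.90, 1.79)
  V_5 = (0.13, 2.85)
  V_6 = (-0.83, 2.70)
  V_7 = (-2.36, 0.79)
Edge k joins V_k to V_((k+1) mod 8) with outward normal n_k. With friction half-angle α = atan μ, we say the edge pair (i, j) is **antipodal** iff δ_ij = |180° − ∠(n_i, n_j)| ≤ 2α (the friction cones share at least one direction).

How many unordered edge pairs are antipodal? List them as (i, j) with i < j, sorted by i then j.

α = atan 0.15 = 8.53°;  2α = 17.06°
n_0 = (-0.8794, -0.4760)
n_1 = (-0.1874, -0.9823)
n_2 = (+0.6736, -0.7391)
n_3 = (+1.0000, -0.0000)
n_4 = (+0.5138, +0.8579)
n_5 = (-0.1544, +0.9880)
n_6 = (-0.7805, +0.6252)
n_7 = (-0.9996, -0.0291)
  (0,1): δ = 129.23°  ·
  (0,2): δ = 76.08°  ·
  (0,3): δ = 28.43°  ·
  (0,4): δ = 30.66°  ·
  (0,5): δ = 70.45°  ·
  (0,6): δ = 112.88°  ·
  (0,7): δ = 153.24°  ·
  (1,2): δ = 126.85°  ·
  (1,3): δ = 79.20°  ·
  (1,4): δ = 20.11°  ·
  (1,5): δ = 19.68°  ·
  (1,6): δ = 62.11°  ·
  (1,7): δ = 102.47°  ·
  (2,3): δ = 132.35°  ·
  (2,4): δ = 73.26°  ·
  (2,5): δ = 33.47°  ·
  (2,6): δ = 8.96°  ✓
  (2,7): δ = 49.32°  ·
  (3,4): δ = 120.92°  ·
  (3,5): δ = 81.12°  ·
  (3,6): δ = 38.70°  ·
  (3,7): δ = 1.67°  ✓
  (4,5): δ = 140.20°  ·
  (4,6): δ = 97.78°  ·
  (4,7): δ = 57.42°  ·
  (5,6): δ = 137.58°  ·
  (5,7): δ = 97.22°  ·
  (6,7): δ = 139.64°  ·
antipodal pairs: 2

count = 2; pairs: (2,6), (3,7)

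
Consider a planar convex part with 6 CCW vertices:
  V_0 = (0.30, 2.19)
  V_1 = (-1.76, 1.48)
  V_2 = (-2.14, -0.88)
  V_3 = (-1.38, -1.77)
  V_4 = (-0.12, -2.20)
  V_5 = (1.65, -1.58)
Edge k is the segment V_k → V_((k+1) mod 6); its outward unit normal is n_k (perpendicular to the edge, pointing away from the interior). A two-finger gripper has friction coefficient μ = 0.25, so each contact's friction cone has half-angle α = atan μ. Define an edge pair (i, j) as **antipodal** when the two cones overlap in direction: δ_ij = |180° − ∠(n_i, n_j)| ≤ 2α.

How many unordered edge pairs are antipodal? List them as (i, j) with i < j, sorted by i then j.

α = atan 0.25 = 14.04°;  2α = 28.07°
n_0 = (-0.3258, +0.9454)
n_1 = (-0.9873, +0.1590)
n_2 = (-0.7605, -0.6494)
n_3 = (-0.3230, -0.9464)
n_4 = (+0.3306, -0.9438)
n_5 = (+0.9415, +0.3371)
  (0,1): δ = 118.16°  ·
  (0,2): δ = 68.52°  ·
  (0,3): δ = 37.86°  ·
  (0,4): δ = 0.29°  ✓
  (0,5): δ = 90.68°  ·
  (1,2): δ = 130.36°  ·
  (1,3): δ = 99.70°  ·
  (1,4): δ = 61.55°  ·
  (1,5): δ = 28.85°  ·
  (2,3): δ = 149.34°  ·
  (2,4): δ = 111.19°  ·
  (2,5): δ = 20.79°  ✓
  (3,4): δ = 141.85°  ·
  (3,5): δ = 51.45°  ·
  (4,5): δ = 89.60°  ·
antipodal pairs: 2

count = 2; pairs: (0,4), (2,5)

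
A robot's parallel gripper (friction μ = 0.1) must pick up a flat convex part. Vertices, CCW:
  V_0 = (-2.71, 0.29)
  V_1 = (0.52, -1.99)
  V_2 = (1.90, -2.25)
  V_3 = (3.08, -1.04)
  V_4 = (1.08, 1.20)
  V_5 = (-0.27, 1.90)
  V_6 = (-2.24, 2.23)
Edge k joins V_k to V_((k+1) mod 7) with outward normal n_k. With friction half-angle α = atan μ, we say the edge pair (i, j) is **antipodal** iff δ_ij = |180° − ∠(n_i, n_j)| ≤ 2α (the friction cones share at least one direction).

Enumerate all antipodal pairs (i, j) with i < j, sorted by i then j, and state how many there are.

α = atan 0.1 = 5.71°;  2α = 11.42°
n_0 = (-0.5767, -0.8170)
n_1 = (-0.1851, -0.9827)
n_2 = (+0.7159, -0.6982)
n_3 = (+0.7459, +0.6660)
n_4 = (+0.4603, +0.8878)
n_5 = (+0.1652, +0.9863)
n_6 = (-0.9719, +0.2355)
  (0,1): δ = 155.45°  ·
  (0,2): δ = 99.06°  ·
  (0,3): δ = 13.02°  ·
  (0,4): δ = 7.81°  ✓
  (0,5): δ = 25.71°  ·
  (0,6): δ = 111.60°  ·
  (1,2): δ = 123.61°  ·
  (1,3): δ = 37.57°  ·
  (1,4): δ = 16.74°  ·
  (1,5): δ = 1.16°  ✓
  (1,6): δ = 87.05°  ·
  (2,3): δ = 93.96°  ·
  (2,4): δ = 73.13°  ·
  (2,5): δ = 55.23°  ·
  (2,6): δ = 30.66°  ·
  (3,4): δ = 159.17°  ·
  (3,5): δ = 141.27°  ·
  (3,6): δ = 55.38°  ·
  (4,5): δ = 162.10°  ·
  (4,6): δ = 76.21°  ·
  (5,6): δ = 94.11°  ·
antipodal pairs: 2

count = 2; pairs: (0,4), (1,5)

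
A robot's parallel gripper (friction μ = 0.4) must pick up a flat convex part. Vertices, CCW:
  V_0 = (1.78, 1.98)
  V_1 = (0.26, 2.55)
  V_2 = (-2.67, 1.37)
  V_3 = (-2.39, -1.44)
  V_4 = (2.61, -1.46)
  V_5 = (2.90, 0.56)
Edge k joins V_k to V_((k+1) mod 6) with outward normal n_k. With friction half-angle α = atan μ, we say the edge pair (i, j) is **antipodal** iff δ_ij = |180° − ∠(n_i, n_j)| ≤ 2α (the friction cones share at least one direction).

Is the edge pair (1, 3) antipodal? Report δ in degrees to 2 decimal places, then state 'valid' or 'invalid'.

α = atan 0.4 = 21.80°;  2α = 43.60°
edge 1: e_1 = (-2.93, -1.18);  n_1 = (-0.3736, +0.9276)
edge 3: e_3 = (+5.00, -0.02);  n_3 = (-0.0040, -1.0000)
∠(n_1, n_3) = 157.83°
δ = |180° − 157.83°| = 22.17°
22.17° ≤ 2α = 43.60°  →  valid

δ = 22.17°, valid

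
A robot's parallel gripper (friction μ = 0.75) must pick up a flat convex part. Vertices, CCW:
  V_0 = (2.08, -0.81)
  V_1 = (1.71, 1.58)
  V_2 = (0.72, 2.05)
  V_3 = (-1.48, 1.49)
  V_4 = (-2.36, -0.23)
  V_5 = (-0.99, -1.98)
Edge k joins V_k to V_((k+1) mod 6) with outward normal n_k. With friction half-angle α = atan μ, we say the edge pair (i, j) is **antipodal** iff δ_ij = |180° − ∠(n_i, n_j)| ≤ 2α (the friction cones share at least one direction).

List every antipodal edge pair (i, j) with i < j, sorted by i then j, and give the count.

α = atan 0.75 = 36.87°;  2α = 73.74°
n_0 = (+0.9882, +0.1530)
n_1 = (+0.4289, +0.9034)
n_2 = (-0.2467, +0.9691)
n_3 = (-0.8902, +0.4555)
n_4 = (-0.7874, -0.6164)
n_5 = (+0.3561, -0.9344)
  (0,1): δ = 124.20°  ·
  (0,2): δ = 84.52°  ·
  (0,3): δ = 35.90°  ✓
  (0,4): δ = 29.26°  ✓
  (0,5): δ = 102.06°  ·
  (1,2): δ = 140.32°  ·
  (1,3): δ = 91.70°  ·
  (1,4): δ = 26.55°  ✓
  (1,5): δ = 46.26°  ✓
  (2,3): δ = 131.38°  ·
  (2,4): δ = 66.23°  ✓
  (2,5): δ = 6.58°  ✓
  (3,4): δ = 114.85°  ·
  (3,5): δ = 42.04°  ✓
  (4,5): δ = 107.19°  ·
antipodal pairs: 7

count = 7; pairs: (0,3), (0,4), (1,4), (1,5), (2,4), (2,5), (3,5)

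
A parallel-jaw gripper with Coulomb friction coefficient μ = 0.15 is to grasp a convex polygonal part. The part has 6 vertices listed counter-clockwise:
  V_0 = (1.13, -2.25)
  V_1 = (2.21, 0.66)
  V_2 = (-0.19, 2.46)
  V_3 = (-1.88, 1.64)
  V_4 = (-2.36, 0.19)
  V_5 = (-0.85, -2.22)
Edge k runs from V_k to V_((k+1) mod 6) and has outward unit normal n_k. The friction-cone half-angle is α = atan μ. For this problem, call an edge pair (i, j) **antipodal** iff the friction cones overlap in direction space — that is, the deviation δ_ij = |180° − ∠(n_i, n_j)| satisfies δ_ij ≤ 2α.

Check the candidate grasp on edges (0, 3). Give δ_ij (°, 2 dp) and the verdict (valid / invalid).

α = atan 0.15 = 8.53°;  2α = 17.06°
edge 0: e_0 = (+1.08, +2.91);  n_0 = (+0.9375, -0.3479)
edge 3: e_3 = (-0.48, -1.45);  n_3 = (-0.9493, +0.3143)
∠(n_0, n_3) = 177.95°
δ = |180° − 177.95°| = 2.05°
2.05° ≤ 2α = 17.06°  →  valid

δ = 2.05°, valid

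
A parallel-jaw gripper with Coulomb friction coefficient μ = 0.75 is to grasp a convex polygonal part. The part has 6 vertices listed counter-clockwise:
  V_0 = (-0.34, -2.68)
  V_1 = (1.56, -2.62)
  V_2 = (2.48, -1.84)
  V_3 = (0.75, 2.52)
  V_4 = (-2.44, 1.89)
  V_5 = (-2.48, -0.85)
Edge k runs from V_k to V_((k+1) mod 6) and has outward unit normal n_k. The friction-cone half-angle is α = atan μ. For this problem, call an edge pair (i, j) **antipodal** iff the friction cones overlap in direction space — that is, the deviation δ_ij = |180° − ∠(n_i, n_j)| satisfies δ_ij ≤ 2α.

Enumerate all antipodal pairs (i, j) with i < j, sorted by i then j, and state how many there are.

count = 7; pairs: (0,2), (0,3), (1,3), (1,4), (2,4), (2,5), (3,5)

α = atan 0.75 = 36.87°;  2α = 73.74°
n_0 = (+0.0316, -0.9995)
n_1 = (+0.6467, -0.7628)
n_2 = (+0.9295, +0.3688)
n_3 = (-0.1937, +0.9811)
n_4 = (-0.9999, +0.0146)
n_5 = (-0.6499, -0.7600)
  (0,1): δ = 141.52°  ·
  (0,2): δ = 70.17°  ✓
  (0,3): δ = 9.36°  ✓
  (0,4): δ = 87.35°  ·
  (0,5): δ = 137.66°  ·
  (1,2): δ = 108.65°  ·
  (1,3): δ = 29.12°  ✓
  (1,4): δ = 48.87°  ✓
  (1,5): δ = 99.17°  ·
  (2,3): δ = 100.47°  ·
  (2,4): δ = 22.48°  ✓
  (2,5): δ = 27.82°  ✓
  (3,4): δ = 102.01°  ·
  (3,5): δ = 51.71°  ✓
  (4,5): δ = 129.70°  ·
antipodal pairs: 7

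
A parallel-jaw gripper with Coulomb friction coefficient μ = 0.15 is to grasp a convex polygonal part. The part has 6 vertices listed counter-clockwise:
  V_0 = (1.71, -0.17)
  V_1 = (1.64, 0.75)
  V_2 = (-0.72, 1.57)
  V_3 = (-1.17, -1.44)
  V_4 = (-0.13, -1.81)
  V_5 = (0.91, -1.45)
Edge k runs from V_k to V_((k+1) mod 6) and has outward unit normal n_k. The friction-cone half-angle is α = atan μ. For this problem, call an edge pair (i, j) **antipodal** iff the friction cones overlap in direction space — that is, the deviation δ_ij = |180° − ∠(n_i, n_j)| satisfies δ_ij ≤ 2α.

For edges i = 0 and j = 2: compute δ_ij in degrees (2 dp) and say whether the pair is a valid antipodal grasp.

δ = 12.85°, valid

α = atan 0.15 = 8.53°;  2α = 17.06°
edge 0: e_0 = (-0.07, +0.92);  n_0 = (+0.9971, +0.0759)
edge 2: e_2 = (-0.45, -3.01);  n_2 = (-0.9890, +0.1479)
∠(n_0, n_2) = 167.15°
δ = |180° − 167.15°| = 12.85°
12.85° ≤ 2α = 17.06°  →  valid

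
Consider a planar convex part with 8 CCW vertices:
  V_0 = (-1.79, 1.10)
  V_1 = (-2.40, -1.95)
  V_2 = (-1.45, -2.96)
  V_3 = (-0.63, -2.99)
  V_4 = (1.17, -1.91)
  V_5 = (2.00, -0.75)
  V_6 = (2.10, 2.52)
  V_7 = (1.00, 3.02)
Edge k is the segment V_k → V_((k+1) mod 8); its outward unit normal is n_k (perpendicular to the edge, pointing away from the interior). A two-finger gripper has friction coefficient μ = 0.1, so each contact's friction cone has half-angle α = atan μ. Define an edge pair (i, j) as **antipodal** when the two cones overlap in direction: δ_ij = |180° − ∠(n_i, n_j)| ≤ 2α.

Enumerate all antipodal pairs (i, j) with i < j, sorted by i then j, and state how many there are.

α = atan 0.1 = 5.71°;  2α = 11.42°
n_0 = (-0.9806, +0.1961)
n_1 = (-0.7284, -0.6851)
n_2 = (-0.0366, -0.9993)
n_3 = (+0.5145, -0.8575)
n_4 = (+0.8133, -0.5819)
n_5 = (+0.9995, -0.0306)
n_6 = (+0.4138, +0.9104)
n_7 = (-0.5669, +0.8238)
  (0,1): δ = 125.44°  ·
  (0,2): δ = 80.79°  ·
  (0,3): δ = 47.73°  ·
  (0,4): δ = 24.27°  ·
  (0,5): δ = 9.56°  ✓
  (0,6): δ = 76.87°  ·
  (0,7): δ = 135.84°  ·
  (1,2): δ = 135.34°  ·
  (1,3): δ = 102.28°  ·
  (1,4): δ = 78.83°  ·
  (1,5): δ = 45.00°  ·
  (1,6): δ = 22.31°  ·
  (1,7): δ = 81.29°  ·
  (2,3): δ = 146.94°  ·
  (2,4): δ = 123.49°  ·
  (2,5): δ = 89.66°  ·
  (2,6): δ = 22.35°  ·
  (2,7): δ = 36.63°  ·
  (3,4): δ = 156.55°  ·
  (3,5): δ = 122.72°  ·
  (3,6): δ = 55.41°  ·
  (3,7): δ = 3.57°  ✓
  (4,5): δ = 146.17°  ·
  (4,6): δ = 78.86°  ·
  (4,7): δ = 19.88°  ·
  (5,6): δ = 112.69°  ·
  (5,7): δ = 53.71°  ·
  (6,7): δ = 121.02°  ·
antipodal pairs: 2

count = 2; pairs: (0,5), (3,7)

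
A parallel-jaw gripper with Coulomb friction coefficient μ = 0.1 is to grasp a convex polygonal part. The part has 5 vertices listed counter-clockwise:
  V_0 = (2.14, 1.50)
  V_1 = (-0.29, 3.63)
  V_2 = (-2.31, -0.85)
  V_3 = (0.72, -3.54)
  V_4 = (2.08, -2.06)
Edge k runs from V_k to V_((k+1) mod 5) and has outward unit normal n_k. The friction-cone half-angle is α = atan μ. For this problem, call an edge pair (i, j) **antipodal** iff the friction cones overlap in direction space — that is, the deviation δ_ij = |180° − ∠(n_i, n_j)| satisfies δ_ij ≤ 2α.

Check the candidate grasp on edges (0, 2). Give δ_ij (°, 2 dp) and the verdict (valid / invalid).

α = atan 0.1 = 5.71°;  2α = 11.42°
edge 0: e_0 = (-2.43, +2.13);  n_0 = (+0.6592, +0.7520)
edge 2: e_2 = (+3.03, -2.69);  n_2 = (-0.6639, -0.7478)
∠(n_0, n_2) = 179.64°
δ = |180° − 179.64°| = 0.36°
0.36° ≤ 2α = 11.42°  →  valid

δ = 0.36°, valid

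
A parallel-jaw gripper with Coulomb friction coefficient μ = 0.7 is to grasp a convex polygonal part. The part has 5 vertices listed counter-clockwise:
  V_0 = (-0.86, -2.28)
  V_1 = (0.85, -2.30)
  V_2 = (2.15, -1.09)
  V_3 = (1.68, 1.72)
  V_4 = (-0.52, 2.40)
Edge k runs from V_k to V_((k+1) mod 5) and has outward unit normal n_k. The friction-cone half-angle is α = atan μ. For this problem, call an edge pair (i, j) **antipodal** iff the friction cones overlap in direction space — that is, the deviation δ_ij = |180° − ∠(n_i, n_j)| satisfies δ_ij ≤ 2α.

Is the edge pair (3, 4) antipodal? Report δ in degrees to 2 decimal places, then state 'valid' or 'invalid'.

α = atan 0.7 = 34.99°;  2α = 69.98°
edge 3: e_3 = (-2.20, +0.68);  n_3 = (+0.2953, +0.9554)
edge 4: e_4 = (-0.34, -4.68);  n_4 = (-0.9974, +0.0725)
∠(n_3, n_4) = 103.02°
δ = |180° − 103.02°| = 76.98°
76.98° > 2α = 69.98°  →  invalid

δ = 76.98°, invalid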